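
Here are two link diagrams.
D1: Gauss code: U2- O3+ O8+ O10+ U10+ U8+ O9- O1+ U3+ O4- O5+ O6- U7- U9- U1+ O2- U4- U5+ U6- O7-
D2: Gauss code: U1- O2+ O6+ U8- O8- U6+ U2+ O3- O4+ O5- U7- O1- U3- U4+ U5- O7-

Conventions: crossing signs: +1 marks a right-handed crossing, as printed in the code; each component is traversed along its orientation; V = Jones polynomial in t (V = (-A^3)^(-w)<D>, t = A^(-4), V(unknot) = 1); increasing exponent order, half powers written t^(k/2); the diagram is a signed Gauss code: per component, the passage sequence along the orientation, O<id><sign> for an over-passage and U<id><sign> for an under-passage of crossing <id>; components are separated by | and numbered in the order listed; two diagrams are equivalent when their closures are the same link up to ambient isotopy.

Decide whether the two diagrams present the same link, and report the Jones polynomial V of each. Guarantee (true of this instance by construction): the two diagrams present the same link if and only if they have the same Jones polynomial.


equivalent: yes
V(D1) = -t^-4 + t^-3 + t^-1  (w 0, c 10, <D> = A^4 + A^12 - A^16)
D2 (bracket A^-2 + A^6 - A^10; 8 crossings at w = -2): V = -t^-4 + t^-3 + t^-1
why: one V(t) for all 2 diagrams — one class (guaranteed)


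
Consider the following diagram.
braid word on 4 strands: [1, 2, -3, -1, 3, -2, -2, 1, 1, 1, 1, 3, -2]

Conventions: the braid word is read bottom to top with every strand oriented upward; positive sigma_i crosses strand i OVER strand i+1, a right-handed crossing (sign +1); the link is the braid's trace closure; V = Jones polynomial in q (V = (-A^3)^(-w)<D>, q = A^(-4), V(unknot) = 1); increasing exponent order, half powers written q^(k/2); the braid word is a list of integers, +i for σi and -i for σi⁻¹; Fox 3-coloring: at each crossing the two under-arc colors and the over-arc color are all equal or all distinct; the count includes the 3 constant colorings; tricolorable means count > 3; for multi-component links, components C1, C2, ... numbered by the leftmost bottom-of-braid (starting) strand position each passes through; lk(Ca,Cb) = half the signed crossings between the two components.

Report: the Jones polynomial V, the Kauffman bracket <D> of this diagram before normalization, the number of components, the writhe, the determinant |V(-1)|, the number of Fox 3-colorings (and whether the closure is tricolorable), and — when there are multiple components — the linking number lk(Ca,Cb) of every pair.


V = -q^-2 + 2q^-1 - 2 + 4q - 4q^2 + 4q^3 - 3q^4 + 2q^5 - q^6
<D> = A^-15 - 2A^-11 + 3A^-7 - 4A^-3 + 4A - 4A^5 + 2A^9 - 2A^13 + A^17 (w = +3)
1 component over 13 crossings, w = +3
3 Fox colorings among 3^13, |V(-1)| = 23: not tricolorable
why: w = +3 shifts under R1 moves; the (-A^3)^(-3) factor cancels that in V


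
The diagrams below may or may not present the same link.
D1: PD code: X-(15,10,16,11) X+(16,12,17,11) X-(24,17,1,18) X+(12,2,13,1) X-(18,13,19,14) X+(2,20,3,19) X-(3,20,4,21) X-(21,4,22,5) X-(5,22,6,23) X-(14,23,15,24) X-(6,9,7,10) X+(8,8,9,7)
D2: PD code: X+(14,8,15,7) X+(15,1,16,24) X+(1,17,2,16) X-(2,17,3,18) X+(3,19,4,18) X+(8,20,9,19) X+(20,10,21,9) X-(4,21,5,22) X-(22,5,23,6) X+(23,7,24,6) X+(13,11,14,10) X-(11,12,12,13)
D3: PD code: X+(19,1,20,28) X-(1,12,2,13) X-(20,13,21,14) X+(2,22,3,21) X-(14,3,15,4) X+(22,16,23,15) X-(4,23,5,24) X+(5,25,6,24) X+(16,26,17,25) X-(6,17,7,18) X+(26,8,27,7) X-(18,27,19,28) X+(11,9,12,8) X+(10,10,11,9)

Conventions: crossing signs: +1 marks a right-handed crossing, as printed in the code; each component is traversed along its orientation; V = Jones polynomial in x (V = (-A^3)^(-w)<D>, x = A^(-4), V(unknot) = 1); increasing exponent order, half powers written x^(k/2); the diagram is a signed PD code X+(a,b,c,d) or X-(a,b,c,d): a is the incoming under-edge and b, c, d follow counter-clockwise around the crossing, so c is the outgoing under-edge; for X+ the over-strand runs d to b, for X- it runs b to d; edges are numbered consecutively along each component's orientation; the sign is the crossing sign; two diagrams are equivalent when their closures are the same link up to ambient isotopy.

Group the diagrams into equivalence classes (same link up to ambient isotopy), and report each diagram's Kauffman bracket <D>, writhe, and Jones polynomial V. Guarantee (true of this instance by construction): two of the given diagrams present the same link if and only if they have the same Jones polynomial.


classes: {D1} | {D2} | {D3}
V(D1) = -x^-6 + x^-5 - x^-4 + 2x^-3 - x^-2 + x^-1  [12 crossings, <D> = A^-8 - A^-4 + 2 - A^4 + A^8 - A^12, w = -4]
V(D2) = x - x^2 + 2x^3 - x^4 + x^5 - x^6  (w +4, c 12, <D> = -A^-12 + A^-8 - A^-4 + 2 - A^4 + A^8)
D3 (bracket -A^-6 + 2A^-2 - 2A^2 + 3A^6 - 2A^10 + 2A^14 - A^18; 14 crossings at w = +2): V = -x^-3 + 2x^-2 - 2x^-1 + 3 - 2x + 2x^2 - x^3
note: 3 values of V(x) split the 3 diagrams


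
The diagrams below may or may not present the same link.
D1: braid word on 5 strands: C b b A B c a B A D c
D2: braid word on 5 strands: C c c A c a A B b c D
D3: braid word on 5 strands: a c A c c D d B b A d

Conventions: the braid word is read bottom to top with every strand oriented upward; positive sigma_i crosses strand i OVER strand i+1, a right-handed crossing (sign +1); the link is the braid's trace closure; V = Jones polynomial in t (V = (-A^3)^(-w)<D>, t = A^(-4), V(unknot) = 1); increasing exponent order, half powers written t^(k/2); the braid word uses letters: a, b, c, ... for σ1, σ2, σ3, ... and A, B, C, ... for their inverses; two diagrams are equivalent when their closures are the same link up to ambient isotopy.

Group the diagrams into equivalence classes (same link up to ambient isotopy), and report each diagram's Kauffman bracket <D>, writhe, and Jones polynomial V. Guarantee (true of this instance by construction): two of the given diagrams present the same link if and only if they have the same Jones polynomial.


equivalence classes: {D1} | {D2, D3}
D1 (bracket -A^-9 + A^-5 + A^3 + A^11; 11 crossings at w = -1): V = -t^(-7/2) - t^(-3/2) - t^(1/2) + t^(3/2)
D2 (bracket -A^-15 + A^-7 + A^-3 + A; 11 crossings at w = +1): V = -t^(1/2) - t^(3/2) - t^(5/2) + t^(9/2)
D3 (bracket -A^-9 + A^-1 + A^3 + A^7; 11 crossings at w = +3): V = -t^(1/2) - t^(3/2) - t^(5/2) + t^(9/2)
key observation: comparing 3 Jones polynomials yields 2 groups


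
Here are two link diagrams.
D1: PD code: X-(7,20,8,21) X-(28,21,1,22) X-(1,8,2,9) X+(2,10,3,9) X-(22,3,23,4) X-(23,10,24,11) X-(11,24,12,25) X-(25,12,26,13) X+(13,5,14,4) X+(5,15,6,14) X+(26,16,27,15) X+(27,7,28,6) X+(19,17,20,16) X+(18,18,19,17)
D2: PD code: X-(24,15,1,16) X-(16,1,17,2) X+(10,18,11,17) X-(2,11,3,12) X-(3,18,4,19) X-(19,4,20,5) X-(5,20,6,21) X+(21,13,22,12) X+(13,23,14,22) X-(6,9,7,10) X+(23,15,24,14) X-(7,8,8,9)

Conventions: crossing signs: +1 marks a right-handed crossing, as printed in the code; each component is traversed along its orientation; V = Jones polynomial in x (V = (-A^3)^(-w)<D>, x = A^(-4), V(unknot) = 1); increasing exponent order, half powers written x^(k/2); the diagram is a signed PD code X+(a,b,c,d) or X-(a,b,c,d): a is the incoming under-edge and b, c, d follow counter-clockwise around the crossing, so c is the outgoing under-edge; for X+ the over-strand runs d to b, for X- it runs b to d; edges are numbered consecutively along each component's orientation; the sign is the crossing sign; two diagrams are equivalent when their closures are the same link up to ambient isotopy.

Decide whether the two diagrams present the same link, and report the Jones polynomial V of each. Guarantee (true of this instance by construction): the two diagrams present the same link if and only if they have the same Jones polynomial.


same link: yes
V(D1) = -x^-4 + x^-3 + x^-1  [14 crossings, <D> = A^4 + A^12 - A^16, w = 0]
V(D2) = -x^-4 + x^-3 + x^-1  [12 crossings, <D> = A^-8 + 1 - A^4, w = -4]
insight: Reidemeister moves carry D1 (14 crossings) to D2 (12)


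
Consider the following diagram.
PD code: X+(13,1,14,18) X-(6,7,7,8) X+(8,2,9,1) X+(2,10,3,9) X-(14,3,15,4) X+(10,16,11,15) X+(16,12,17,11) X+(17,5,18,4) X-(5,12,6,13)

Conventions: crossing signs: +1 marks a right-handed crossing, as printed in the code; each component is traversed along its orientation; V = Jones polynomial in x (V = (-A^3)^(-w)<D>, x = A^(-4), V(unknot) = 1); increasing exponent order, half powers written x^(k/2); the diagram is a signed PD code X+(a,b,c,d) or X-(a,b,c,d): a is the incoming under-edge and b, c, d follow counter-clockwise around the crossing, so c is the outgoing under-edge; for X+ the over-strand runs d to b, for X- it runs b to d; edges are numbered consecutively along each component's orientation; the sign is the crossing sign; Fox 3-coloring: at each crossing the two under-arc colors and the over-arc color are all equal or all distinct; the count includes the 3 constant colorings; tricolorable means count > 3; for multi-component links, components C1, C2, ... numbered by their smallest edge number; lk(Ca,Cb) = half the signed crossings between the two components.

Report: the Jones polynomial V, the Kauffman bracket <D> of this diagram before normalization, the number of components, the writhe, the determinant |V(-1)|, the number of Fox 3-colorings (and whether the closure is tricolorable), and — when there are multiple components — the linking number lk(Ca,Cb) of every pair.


Jones polynomial: V(x) = 2x - 2x^2 + 3x^3 - 3x^4 + 2x^5 - 2x^6 + x^7
<D> = -A^-19 + 2A^-15 - 2A^-11 + 3A^-7 - 3A^-3 + 2A - 2A^5; writhe +3
components 1, writhe +3 (9 crossings)
3-colorings: 9 of 3^9, det 15 — tricolorable
note: V spans 6 powers of x: at least 6 crossings in any diagram


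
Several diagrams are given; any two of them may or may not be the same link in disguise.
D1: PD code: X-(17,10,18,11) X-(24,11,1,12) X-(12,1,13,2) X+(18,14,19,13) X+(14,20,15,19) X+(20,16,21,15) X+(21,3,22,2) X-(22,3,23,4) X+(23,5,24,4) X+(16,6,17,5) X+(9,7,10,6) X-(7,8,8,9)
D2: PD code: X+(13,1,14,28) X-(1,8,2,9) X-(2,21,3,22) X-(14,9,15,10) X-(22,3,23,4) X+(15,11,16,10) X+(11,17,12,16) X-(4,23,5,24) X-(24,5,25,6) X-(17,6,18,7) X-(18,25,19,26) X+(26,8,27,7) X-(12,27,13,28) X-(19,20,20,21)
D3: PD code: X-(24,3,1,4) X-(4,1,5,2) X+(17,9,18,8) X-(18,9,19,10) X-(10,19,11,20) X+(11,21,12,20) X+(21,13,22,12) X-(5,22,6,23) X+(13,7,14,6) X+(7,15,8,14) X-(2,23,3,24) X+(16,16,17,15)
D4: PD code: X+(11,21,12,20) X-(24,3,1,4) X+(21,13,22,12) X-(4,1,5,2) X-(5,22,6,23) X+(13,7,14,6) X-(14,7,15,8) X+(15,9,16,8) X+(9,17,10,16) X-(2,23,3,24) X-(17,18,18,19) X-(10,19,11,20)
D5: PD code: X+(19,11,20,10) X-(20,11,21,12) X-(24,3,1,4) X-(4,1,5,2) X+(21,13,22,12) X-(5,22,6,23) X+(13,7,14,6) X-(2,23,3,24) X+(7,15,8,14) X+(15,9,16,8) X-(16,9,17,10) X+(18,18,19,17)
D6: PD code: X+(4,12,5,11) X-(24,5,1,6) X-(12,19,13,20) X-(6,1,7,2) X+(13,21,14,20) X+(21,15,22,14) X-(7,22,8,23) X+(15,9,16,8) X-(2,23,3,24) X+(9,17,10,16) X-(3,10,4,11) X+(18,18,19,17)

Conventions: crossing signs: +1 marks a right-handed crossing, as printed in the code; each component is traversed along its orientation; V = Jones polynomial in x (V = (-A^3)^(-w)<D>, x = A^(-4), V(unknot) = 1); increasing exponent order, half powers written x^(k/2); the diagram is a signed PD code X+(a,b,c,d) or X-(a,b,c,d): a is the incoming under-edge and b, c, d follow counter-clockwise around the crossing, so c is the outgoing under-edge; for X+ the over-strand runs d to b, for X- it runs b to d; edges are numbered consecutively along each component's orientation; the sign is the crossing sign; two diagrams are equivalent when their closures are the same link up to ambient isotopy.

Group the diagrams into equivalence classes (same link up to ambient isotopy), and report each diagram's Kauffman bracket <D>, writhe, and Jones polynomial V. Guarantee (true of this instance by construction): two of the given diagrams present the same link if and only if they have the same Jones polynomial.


equivalence classes: {D1} | {D2} | {D3, D4, D5, D6}
D1 (bracket -A^-10 + A^-6 + A^2; 12 crossings at w = +2): V = x + x^3 - x^4
V(D2) = -x^-7 + x^-6 - x^-5 + x^-4 + x^-2  (w -6, c 14, <D> = A^-10 + A^-2 - A^2 + A^6 - A^10)
V(D3) = -x^-3 + x^-2 - x^-1 + 3 - x + x^2 - x^3  (w 0, c 12, <D> = -A^-12 + A^-8 - A^-4 + 3 - A^4 + A^8 - A^12)
D4 (bracket -A^-18 + A^-14 - A^-10 + 3A^-6 - A^-2 + A^2 - A^6; 12 crossings at w = -2): V = -x^-3 + x^-2 - x^-1 + 3 - x + x^2 - x^3
V(D5) = -x^-3 + x^-2 - x^-1 + 3 - x + x^2 - x^3  [12 crossings, <D> = -A^-12 + A^-8 - A^-4 + 3 - A^4 + A^8 - A^12, w = 0]
V(D6) = -x^-3 + x^-2 - x^-1 + 3 - x + x^2 - x^3  [12 crossings, <D> = -A^-12 + A^-8 - A^-4 + 3 - A^4 + A^8 - A^12, w = 0]
key observation: V(x) takes 3 values over 6 diagrams, fixing the grouping


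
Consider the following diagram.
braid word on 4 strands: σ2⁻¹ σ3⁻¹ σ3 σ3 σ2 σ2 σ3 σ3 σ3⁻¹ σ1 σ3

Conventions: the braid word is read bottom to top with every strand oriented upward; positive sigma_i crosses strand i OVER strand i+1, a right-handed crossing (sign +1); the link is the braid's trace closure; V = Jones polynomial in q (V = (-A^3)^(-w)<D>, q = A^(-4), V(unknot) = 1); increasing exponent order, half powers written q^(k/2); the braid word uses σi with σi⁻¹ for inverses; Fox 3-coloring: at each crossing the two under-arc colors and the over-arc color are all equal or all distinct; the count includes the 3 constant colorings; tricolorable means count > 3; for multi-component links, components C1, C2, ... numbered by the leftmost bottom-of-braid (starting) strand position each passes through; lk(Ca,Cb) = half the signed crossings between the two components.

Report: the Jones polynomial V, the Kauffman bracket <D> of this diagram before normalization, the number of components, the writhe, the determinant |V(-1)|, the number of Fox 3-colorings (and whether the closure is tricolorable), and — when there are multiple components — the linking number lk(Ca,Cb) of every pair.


Jones polynomial: V(q) = q - q^2 + 2q^3 - q^4 + q^5 - q^6
<D> = A^-9 - A^-5 + A^-1 - 2A^3 + A^7 - A^11; writhe +5
components 1, writhe +5 (11 crossings)
3-colorings: 3 of 3^11, det 7 — not tricolorable
note: w = +5 (over 11 crossings) is diagram-only; (-A^3)^(-5) removes it from V


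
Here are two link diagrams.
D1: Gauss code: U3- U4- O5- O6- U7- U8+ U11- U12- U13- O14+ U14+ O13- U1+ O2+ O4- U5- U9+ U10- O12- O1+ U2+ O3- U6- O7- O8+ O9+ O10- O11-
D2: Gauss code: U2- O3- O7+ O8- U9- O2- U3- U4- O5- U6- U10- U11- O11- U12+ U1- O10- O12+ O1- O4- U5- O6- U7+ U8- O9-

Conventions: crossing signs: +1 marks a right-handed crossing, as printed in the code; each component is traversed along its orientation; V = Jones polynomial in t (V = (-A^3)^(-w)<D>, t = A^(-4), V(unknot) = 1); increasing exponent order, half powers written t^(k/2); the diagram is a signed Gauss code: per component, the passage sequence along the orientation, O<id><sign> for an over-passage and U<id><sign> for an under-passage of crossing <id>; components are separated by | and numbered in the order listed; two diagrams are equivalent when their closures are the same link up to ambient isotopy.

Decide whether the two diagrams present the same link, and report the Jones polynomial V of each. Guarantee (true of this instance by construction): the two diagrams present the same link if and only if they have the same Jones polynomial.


equivalent: no
V(D1) = -t^-6 + t^-5 - t^-4 + 2t^-3 - t^-2 + t^-1  (w -4, c 14, <D> = A^-8 - A^-4 + 2 - A^4 + A^8 - A^12)
V(D2) = t^-8 - 2t^-7 + t^-6 - 2t^-5 + 2t^-4 + t^-2  [12 crossings, <D> = A^-16 + 2A^-8 - 2A^-4 + 1 - 2A^4 + A^8, w = -8]
key observation: 2 values of V(t) split the 2 diagrams


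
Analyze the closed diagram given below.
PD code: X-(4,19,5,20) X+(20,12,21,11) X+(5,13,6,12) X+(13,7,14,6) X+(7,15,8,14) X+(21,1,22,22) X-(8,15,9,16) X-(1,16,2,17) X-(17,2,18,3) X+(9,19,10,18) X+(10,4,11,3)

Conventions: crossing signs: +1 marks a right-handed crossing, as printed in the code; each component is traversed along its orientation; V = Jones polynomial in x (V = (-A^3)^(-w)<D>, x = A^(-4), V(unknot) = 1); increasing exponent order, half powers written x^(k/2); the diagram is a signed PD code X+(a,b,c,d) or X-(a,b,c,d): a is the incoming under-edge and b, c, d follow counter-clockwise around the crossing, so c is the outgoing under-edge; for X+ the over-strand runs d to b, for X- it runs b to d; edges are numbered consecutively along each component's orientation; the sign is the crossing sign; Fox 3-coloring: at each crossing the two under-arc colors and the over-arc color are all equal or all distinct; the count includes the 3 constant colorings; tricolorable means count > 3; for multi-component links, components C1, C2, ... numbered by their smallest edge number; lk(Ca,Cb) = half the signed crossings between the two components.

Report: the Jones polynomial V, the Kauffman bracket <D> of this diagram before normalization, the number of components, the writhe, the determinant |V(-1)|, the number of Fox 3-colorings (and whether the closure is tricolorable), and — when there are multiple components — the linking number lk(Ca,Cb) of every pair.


V = -x^-1 + 2 - x + 2x^2 - x^3 + x^4 - x^5
<D> = A^-11 - A^-7 + A^-3 - 2A + A^5 - 2A^9 + A^13 (w = +3)
1 component over 11 crossings, w = +3
9 Fox colorings among 3^11, |V(-1)| = 9: tricolorable
why: w = +3 shifts under R1 moves; the (-A^3)^(-3) factor cancels that in V


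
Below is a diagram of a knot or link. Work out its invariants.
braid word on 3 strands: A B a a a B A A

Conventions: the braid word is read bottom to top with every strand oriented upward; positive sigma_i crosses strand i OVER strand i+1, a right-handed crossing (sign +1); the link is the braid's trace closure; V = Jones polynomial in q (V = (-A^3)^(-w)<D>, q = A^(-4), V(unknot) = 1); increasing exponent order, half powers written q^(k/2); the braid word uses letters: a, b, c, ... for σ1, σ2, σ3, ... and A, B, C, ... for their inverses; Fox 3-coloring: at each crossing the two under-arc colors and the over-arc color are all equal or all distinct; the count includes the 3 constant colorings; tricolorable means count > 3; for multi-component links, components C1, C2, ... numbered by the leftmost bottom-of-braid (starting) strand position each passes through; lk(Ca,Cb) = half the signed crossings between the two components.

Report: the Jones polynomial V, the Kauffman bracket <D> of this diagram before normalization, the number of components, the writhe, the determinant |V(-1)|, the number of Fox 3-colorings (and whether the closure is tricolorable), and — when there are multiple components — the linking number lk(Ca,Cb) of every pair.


V = -q^-5 + q^-4 - q^-3 + 2q^-2 - q^-1 + 2 - q
<D> = -A^-10 + 2A^-6 - A^-2 + 2A^2 - A^6 + A^10 - A^14 (w = -2)
1 component over 8 crossings, w = -2
9 Fox colorings among 3^8, |V(-1)| = 9: tricolorable
why: V spans 6 powers of q: at least 6 crossings in any diagram


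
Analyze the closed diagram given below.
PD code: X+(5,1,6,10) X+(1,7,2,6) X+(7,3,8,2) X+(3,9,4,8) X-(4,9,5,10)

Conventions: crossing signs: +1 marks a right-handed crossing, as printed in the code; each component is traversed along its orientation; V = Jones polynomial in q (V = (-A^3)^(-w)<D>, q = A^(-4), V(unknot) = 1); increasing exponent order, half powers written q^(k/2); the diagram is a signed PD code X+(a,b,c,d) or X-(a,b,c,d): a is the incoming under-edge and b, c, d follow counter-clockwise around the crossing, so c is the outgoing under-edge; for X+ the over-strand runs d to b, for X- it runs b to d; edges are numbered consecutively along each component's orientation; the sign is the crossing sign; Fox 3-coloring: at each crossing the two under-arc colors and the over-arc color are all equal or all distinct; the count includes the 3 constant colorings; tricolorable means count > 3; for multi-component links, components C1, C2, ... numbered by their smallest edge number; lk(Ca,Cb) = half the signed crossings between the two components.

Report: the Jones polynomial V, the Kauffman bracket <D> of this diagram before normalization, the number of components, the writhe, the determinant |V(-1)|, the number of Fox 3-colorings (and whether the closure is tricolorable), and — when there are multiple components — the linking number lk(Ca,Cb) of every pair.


V(q) = q + q^3 - q^4
bracket: A^-7 - A^-3 - A^5, w = +3
1 component, writhe +3, over 5 crossings
det 3, colorings 9 of 3^5 — tricolorable
observation: V spans 3 powers of q: at least 3 crossings in any diagram


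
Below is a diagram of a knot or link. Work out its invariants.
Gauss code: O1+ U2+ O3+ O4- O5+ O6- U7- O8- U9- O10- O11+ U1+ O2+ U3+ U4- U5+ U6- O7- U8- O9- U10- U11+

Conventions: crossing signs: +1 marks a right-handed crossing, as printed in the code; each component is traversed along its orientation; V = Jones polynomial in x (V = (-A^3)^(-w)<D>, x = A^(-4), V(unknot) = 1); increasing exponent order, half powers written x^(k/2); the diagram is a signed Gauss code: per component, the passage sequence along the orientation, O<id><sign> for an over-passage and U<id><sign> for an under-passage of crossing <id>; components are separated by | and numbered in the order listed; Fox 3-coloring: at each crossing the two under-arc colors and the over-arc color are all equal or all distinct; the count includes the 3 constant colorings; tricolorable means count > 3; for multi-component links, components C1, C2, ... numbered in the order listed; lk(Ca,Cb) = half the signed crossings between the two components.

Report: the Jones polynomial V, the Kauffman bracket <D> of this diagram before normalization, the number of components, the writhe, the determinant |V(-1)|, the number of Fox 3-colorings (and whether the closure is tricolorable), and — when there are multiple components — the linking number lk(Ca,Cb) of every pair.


V = 1
<D> = -A^-3 (w = -1)
1 component over 11 crossings, w = -1
3 Fox colorings among 3^11, |V(-1)| = 1: not tricolorable
why: |V(-1)| = 1: so not tricolorable, since 3 does not divide 1


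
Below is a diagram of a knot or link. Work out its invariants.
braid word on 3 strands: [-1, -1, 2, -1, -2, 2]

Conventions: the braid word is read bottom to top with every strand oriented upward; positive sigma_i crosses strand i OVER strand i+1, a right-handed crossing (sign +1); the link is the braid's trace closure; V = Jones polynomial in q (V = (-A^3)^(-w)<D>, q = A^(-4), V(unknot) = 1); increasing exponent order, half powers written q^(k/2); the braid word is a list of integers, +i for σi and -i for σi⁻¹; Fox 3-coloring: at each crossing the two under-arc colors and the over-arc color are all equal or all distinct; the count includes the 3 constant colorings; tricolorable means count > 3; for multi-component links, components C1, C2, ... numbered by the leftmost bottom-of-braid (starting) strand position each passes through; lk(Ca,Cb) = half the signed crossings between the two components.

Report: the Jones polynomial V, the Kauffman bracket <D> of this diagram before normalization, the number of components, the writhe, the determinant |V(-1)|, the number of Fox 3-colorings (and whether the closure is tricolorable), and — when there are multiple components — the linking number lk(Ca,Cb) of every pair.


Jones polynomial: V(q) = -q^-4 + q^-3 + q^-1
<D> = A^-2 + A^6 - A^10; writhe -2
components 1, writhe -2 (6 crossings)
3-colorings: 9 of 3^6, det 3 — tricolorable
note: det 3 = |V(-1)|; divisible by 3, so tricolorable


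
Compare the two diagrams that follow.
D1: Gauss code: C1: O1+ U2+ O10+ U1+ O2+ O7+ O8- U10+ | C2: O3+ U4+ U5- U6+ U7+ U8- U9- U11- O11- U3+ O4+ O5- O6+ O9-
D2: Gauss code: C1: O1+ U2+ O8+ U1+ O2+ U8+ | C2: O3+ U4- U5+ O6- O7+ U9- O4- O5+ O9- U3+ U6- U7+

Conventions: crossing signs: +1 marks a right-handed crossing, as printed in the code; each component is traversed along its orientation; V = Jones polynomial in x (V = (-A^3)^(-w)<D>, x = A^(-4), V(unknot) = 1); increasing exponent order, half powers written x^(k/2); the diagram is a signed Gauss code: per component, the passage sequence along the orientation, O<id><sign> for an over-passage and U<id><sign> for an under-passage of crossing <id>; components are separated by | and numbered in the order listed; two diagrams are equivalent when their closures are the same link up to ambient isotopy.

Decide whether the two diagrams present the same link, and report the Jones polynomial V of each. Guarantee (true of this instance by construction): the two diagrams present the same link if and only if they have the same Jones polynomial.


equivalent: yes
V(D1) = -x^(1/2) - x^(3/2) - x^(5/2) + x^(9/2)  (w +3, c 11, <D> = -A^-9 + A^-1 + A^3 + A^7)
V(D2) = -x^(1/2) - x^(3/2) - x^(5/2) + x^(9/2)  (w +3, c 9, <D> = -A^-9 + A^-1 + A^3 + A^7)
why: from 11 to 9 crossings by R-moves: one link, two diagrams


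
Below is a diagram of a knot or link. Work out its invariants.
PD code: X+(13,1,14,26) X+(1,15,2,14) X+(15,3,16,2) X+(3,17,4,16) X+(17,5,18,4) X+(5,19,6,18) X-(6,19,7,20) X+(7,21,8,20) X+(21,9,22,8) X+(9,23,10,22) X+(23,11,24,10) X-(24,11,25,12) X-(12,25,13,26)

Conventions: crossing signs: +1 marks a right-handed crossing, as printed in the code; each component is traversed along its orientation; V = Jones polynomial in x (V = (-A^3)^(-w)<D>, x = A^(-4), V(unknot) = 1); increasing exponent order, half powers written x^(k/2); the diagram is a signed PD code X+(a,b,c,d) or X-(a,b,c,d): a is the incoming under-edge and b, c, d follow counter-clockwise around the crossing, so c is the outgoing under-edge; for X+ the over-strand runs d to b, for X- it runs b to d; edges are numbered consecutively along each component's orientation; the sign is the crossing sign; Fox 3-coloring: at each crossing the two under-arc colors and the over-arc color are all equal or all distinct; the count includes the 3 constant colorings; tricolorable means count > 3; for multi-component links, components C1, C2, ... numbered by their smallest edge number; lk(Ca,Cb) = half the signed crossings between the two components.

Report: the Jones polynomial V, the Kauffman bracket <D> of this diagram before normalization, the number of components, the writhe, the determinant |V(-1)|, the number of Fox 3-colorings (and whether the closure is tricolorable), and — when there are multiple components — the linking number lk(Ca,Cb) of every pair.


V(x) = x^3 + x^5 - x^6 + x^7 - x^8 + x^9 - x^10
bracket: A^-19 - A^-15 + A^-11 - A^-7 + A^-3 - A - A^9, w = +7
1 component, writhe +7, over 13 crossings
det 7, colorings 3 of 3^13 — not tricolorable
observation: w = +7 (over 13 crossings) is diagram-only; (-A^3)^(-7) removes it from V


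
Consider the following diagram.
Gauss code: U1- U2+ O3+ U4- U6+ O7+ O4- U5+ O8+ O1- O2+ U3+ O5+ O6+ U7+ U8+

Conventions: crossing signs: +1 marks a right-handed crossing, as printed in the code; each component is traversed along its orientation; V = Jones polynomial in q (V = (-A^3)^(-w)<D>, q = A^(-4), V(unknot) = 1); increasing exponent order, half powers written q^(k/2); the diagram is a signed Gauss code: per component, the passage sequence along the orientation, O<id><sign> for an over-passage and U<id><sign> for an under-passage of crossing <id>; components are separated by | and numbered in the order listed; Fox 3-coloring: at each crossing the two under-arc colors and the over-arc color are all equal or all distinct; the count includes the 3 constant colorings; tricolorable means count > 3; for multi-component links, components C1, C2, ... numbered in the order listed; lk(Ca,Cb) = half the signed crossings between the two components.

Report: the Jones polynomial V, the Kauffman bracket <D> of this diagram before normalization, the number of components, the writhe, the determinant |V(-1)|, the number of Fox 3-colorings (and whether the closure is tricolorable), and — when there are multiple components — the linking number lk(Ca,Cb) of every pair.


V(q) = q - q^2 + 2q^3 - q^4 + q^5 - q^6
bracket: -A^-12 + A^-8 - A^-4 + 2 - A^4 + A^8, w = +4
1 component, writhe +4, over 8 crossings
det 7, colorings 3 of 3^8 — not tricolorable
observation: |V(-1)| = 7: so not tricolorable, since 3 does not divide 7


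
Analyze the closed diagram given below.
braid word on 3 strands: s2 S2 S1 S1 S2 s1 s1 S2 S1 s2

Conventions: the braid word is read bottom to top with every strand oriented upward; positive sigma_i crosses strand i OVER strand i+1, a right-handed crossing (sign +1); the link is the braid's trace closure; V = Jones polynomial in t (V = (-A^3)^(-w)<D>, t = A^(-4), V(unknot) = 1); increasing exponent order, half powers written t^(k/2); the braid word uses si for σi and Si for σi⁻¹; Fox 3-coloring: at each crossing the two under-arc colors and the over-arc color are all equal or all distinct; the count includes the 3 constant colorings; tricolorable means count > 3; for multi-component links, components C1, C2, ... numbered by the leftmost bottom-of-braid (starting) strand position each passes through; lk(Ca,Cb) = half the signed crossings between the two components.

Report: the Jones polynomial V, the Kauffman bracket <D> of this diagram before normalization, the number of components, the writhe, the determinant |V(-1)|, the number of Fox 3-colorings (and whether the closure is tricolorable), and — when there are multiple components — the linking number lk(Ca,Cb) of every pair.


Jones polynomial: V(t) = -t^-5 + t^-4 - t^-3 + 2t^-2 - t^-1 + 2 - t
<D> = -A^-10 + 2A^-6 - A^-2 + 2A^2 - A^6 + A^10 - A^14; writhe -2
components 1, writhe -2 (10 crossings)
3-colorings: 9 of 3^10, det 9 — tricolorable
note: w = -2 (over 10 crossings) is diagram-only; (-A^3)^(2) removes it from V


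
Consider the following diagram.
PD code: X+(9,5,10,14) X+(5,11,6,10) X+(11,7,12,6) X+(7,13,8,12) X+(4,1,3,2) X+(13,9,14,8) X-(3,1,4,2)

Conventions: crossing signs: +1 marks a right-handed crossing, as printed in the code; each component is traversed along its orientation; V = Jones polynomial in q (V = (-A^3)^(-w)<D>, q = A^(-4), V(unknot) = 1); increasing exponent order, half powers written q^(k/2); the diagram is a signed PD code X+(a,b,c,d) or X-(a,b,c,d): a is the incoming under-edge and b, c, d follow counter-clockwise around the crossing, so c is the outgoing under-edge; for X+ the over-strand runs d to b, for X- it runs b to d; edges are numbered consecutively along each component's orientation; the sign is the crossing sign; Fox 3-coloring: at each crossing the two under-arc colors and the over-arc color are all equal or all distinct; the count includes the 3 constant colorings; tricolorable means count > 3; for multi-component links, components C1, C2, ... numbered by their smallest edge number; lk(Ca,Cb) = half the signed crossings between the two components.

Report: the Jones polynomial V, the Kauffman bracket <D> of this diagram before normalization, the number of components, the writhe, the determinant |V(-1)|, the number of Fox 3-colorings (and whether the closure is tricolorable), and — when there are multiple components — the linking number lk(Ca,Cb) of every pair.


V(q) = q + 2q^2 + 2q^3 + q^4 - q^7 - q^8
bracket: A^-17 + A^-13 - A^-1 - 2A^3 - 2A^7 - A^11, w = +5
3 components, writhe +5, over 7 crossings
lk(C1,C2) = 0
linking number lk(C1,C3) = 0
lk(C2,C3): 0
det 0, colorings 27 of 3^8 — tricolorable
observation: all 3 components of this link are unlinked algebraically


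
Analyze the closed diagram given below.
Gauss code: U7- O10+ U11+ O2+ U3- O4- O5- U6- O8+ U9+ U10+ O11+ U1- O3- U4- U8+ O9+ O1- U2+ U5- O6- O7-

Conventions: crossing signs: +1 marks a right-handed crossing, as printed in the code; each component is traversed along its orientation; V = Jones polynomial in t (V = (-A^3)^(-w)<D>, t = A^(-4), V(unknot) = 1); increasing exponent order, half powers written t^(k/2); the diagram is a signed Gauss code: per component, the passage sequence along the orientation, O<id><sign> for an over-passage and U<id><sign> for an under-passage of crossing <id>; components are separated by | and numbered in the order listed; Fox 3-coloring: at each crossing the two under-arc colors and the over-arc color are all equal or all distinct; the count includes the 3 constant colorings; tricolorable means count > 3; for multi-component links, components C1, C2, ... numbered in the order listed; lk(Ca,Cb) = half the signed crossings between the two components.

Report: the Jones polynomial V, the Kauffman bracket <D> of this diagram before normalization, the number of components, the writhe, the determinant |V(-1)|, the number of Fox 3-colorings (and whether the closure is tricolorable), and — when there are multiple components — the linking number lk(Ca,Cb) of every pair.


V(t) = t^-4 - 4t^-3 + 6t^-2 - 7t^-1 + 9 - 7t + 6t^2 - 4t^3 + t^4
bracket: -A^-19 + 4A^-15 - 6A^-11 + 7A^-7 - 9A^-3 + 7A - 6A^5 + 4A^9 - A^13, w = -1
1 component, writhe -1, over 11 crossings
det 45, colorings 27 of 3^11 — tricolorable
observation: V is palindromic (span 8, det 45): t -> 1/t fixes it; necessary, not sufficient, for amphichirality


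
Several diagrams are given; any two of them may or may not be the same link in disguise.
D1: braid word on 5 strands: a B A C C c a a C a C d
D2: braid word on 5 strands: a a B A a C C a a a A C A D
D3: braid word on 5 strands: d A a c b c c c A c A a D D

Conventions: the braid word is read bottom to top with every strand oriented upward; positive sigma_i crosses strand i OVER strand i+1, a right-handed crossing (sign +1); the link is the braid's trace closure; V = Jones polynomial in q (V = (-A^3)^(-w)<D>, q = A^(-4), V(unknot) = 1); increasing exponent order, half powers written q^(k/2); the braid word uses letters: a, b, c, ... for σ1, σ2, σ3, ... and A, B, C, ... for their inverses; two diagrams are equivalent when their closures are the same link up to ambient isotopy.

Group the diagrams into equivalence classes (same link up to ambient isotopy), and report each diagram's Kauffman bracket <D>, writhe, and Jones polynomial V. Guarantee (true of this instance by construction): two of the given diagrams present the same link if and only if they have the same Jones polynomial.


grouping into links: {D1, D2} | {D3}
V(D1) = -q^-3 + q^-2 - q^-1 + 3 - q + q^2 - q^3  (w 0, c 12, <D> = -A^-12 + A^-8 - A^-4 + 3 - A^4 + A^8 - A^12)
D2 (bracket -A^-18 + A^-14 - A^-10 + 3A^-6 - A^-2 + A^2 - A^6; 14 crossings at w = -2): V = -q^-3 + q^-2 - q^-1 + 3 - q + q^2 - q^3
V(D3) = q^2 + q^4 - q^5 + q^6 - q^7  (w +4, c 14, <D> = -A^-16 + A^-12 - A^-8 + A^-4 + A^4)
key observation: 2 values of V(q) split the 3 diagrams


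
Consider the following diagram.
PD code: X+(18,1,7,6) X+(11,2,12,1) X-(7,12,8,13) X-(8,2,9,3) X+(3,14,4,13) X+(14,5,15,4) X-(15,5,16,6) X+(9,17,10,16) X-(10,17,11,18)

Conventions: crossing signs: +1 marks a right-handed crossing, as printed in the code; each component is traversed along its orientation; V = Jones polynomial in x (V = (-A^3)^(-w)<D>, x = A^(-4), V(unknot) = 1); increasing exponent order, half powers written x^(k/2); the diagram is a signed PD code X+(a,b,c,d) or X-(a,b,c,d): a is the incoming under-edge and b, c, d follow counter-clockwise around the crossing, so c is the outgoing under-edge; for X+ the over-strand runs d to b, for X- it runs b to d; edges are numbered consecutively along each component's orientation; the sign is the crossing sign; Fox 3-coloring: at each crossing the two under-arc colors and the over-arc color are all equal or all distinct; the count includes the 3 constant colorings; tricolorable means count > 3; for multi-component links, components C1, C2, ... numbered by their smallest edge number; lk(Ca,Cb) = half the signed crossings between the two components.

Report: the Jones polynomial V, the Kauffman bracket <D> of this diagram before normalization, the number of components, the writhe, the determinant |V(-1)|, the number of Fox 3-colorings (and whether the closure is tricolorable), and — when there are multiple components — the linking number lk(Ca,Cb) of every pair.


V = -x^(1/2) - x^(5/2)
<D> = A^-7 + A (w = +1)
2 components over 9 crossings, w = +1
lk(C1,C2): +1
3 Fox colorings among 3^9, |V(-1)| = 2: not tricolorable
why: det 2 = |V(-1)|; not divisible by 3, so not tricolorable


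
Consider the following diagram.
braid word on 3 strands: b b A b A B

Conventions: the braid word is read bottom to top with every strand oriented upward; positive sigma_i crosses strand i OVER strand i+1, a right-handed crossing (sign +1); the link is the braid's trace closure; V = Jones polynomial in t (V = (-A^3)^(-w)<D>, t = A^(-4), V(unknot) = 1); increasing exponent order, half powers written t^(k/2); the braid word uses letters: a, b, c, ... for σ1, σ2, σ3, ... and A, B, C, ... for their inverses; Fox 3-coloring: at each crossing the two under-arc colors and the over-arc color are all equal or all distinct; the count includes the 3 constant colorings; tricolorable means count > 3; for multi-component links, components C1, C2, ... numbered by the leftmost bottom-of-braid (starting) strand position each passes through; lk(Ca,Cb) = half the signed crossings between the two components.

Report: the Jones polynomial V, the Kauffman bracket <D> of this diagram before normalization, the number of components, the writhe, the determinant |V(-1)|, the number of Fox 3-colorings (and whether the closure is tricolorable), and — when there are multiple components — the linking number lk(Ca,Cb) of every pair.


V(t) = t^-2 - t^-1 + 1 - t + t^2
bracket: A^-8 - A^-4 + 1 - A^4 + A^8, w = 0
1 component, writhe 0, over 6 crossings
det 5, colorings 3 of 3^6 — not tricolorable
observation: the span of V is 4, forcing >= 4 crossings in any diagram


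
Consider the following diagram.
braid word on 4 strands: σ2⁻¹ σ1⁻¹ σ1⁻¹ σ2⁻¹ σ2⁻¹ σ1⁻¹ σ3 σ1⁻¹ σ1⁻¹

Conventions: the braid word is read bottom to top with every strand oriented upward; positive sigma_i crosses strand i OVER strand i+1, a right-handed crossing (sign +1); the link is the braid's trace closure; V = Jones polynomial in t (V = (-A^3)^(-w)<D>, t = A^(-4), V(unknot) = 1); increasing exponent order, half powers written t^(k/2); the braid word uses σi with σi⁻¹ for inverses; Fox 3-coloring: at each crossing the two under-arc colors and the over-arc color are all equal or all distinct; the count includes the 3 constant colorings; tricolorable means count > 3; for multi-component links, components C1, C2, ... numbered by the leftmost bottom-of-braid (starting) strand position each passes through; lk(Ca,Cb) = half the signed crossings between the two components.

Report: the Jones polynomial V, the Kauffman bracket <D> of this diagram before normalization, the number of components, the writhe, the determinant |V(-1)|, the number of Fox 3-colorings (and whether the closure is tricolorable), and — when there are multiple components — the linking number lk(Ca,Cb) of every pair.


V(t) = -t^-8 + t^-5 + t^-3
bracket: -A^-9 - A^-1 + A^11, w = -7
1 component, writhe -7, over 9 crossings
det 3, colorings 9 of 3^9 — tricolorable
observation: |V(-1)| = 3: so tricolorable, since 3 divides 3


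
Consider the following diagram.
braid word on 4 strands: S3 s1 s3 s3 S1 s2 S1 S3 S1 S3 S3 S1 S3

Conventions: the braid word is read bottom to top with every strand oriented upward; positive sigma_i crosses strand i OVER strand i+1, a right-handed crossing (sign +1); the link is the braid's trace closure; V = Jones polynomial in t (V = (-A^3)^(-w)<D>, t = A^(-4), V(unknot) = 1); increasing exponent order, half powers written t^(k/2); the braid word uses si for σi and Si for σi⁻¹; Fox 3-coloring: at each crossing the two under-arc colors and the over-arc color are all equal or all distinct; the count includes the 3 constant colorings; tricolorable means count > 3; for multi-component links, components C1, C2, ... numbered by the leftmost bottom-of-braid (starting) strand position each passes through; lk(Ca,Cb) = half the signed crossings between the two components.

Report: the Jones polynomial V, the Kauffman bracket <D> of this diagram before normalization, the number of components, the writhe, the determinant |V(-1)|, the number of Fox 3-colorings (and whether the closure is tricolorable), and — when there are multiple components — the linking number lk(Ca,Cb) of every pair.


Jones polynomial: V(t) = t^-8 - 2t^-7 + t^-6 - 2t^-5 + 2t^-4 + t^-2
<D> = -A^-7 - 2A + 2A^5 - A^9 + 2A^13 - A^17; writhe -5
components 1, writhe -5 (13 crossings)
3-colorings: 27 of 3^13, det 9 — tricolorable
note: the span of V is 6, forcing >= 6 crossings in any diagram
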